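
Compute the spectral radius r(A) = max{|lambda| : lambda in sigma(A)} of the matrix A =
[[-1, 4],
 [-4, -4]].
r(A) = sqrt(20) ≈ 4.4721

The eigenvalues of A are the roots of its characteristic polynomial. With M = A (coefficients from the trace and determinant):
  p(λ) = det(λ I - M) = λ^2 + 5λ + 20.
For λ^2 + 5λ + 20 the discriminant is -55. It is negative, so the roots are the complex-conjugate pair λ = -5/2 ± (sqrt(55)/2) i ≈ -2.5 ± 3.7081i. For a conjugate pair the product of the roots equals the constant term, so |λ|^2 = 20 and |λ| = sqrt(20) ≈ 4.4721.
Thus the eigenvalues (to 4 decimals) are -2.5 ± 3.7081i (modulus 4.4721). The spectral radius is the largest modulus: r(A) = sqrt(20) ≈ 4.4721. (Cross-check: r(A) ≤ ||A||_2 ≈ 6.217; equality holds whenever A is normal, though it can also hold for some non-normal A.)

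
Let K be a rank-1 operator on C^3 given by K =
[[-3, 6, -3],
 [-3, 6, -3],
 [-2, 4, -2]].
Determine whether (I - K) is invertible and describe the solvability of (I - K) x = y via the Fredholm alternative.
(I - K) is singular (det(I - K) = 0, i.e. 1 ∈ sigma(K)). (I - K) x = y is solvable iff y ⊥ ker((I - K)^*) = span{(-1, 2, -1)}, i.e. iff -y_1 + 2y_2 - y_3 = 0. When solvable, the solutions are x = y + c·(3, 3, 2), c arbitrary (ker(I - K) = span{(3, 3, 2)}, dimension 1).

K has rank 1, so it is an outer product K = u v^T: every row of K is a multiple of one row vector. Reading off the entries, u = (3, 3, 2) and v = (-1, 2, -1) (row i of K equals u_i·v^T). A rank-one matrix u v^T satisfies K u = u (v·u) and kills the (2)-dimensional subspace v^⊥, so its characteristic polynomial is lambda^2 (lambda - v·u) with v·u = tr K = 1. Hence the eigenvalues of I - K are 1 (multiplicity 2) and 1 - (1) = 0, so det(I - K) = 0. (Direct check: I - K =
[[4, -6, 3],
 [3, -5, 3],
 [2, -4, 3]]
has determinant 0.) So 1 is an eigenvalue of K and (I - K) is not invertible. The finite-dimensional Fredholm alternative says: either (I - K) is invertible, or ker(I - K) ≠ {0} and then range(I - K) = ker((I - K)^*)^⊥, with dim ker(I - K) = dim ker((I - K)^*). We are in the second case, so we need both kernels. Kernel of I - K: (I - K) u = u - u (v·u) = u - u = 0, so ker(I - K) = span{u} = span{(3, 3, 2)} (it is exactly 1-dimensional because rank(I - K) = 2). Kernel of the adjoint: K is real, so (I - K)^* = I - K^T = I - v u^T, and (I - v u^T) v = v - v (u·v) = 0; hence ker((I - K)^*) = span{v} = span{(-1, 2, -1)}. Therefore (I - K) x = y is solvable iff <y, v> = 0, i.e. iff -y_1 + 2y_2 - y_3 = 0. When this holds, K y = u (v·y) = 0, so (I - K) y = y and x = y is a particular solution; the full solution set is the line x = y + c·u = y + c·(3, 3, 2), c ∈ C.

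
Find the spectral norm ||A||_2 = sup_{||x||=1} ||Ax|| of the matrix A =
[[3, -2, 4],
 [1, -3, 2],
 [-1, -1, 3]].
||A||_2 ≈ 6.7409 (= sqrt(largest eigenvalue of A^T A))

||A||_2 = sigma_max(A) = sqrt(lambda_max(A^T A)). Form the symmetric matrix M = A^T A =
[[11, -8, 11],
 [-8, 14, -17],
 [11, -17, 29]].
Its characteristic polynomial (trace, sum of principal 2x2 minors, determinant of M give the coefficients) is
  p(λ) = det(λ I - M) = λ^3 - 54λ^2 + 405λ - 729.
No integer candidate from the rational root theorem (±divisors of 729) is a root, so the roots are irrational. The cubic discriminant is Δ = 26040609 > 0, so there are three distinct real roots. p(2) = -127 and p(3) = 27 have opposite signs, so a root lies in (2, 3); Newton's method refines it to λ ≈ 2.7718. p(5) = 71 and p(6) = -27 have opposite signs, so a root lies in (5, 6); Newton's method refines it to λ ≈ 5.7879. p(45) = -729 and p(46) = 973 have opposite signs, so a root lies in (45, 46); Newton's method refines it to λ ≈ 45.4403. Check (Vieta): the three roots sum to 54, matching tr M = 54.
So the eigenvalues of A^T A are ≈ 2.7718, 5.7879, 45.4403 (all ≥ 0, as they must be for A^T A). The largest is λ_max ≈ 45.4403, hence ||A||_2 = sqrt(λ_max) ≈ 6.7409.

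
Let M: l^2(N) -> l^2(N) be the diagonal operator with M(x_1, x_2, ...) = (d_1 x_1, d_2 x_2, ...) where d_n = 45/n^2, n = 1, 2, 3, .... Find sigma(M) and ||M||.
sigma(M) = {45/n^2 : n ≥ 1} ∪ {0}; ||M|| = 45

A bounded diagonal operator on l^2 with diagonal entries d_n has spectrum equal to the closure of {d_n : n ≥ 1}: every d_n is an eigenvalue (with eigenvector e_n), so {d_n} ⊂ sigma(M); the spectrum is closed, so its closure is too; and for lambda not in the closure, (M - lambda I) has bounded inverse (the diagonal entries 1/(d_n - lambda) are bounded). For our sequence d_n = 45/n^2, n = 1, 2, 3, ...:
  - {d_n} = {45/n^2 : n ≥ 1}; the only limit point is 0
  - closure = {45/n^2 : n ≥ 1} ∪ {0}
For the norm: a diagonal operator has ||M|| = sup_n |d_n|. Here d_n = 45/n^2 is positive and decreasing, so sup_n |d_n| = d_1 = 45. So ||M|| = 45.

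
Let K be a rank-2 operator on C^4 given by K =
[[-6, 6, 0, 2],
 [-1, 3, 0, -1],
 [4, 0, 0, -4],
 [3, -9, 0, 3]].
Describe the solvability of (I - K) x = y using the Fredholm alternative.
(I - K) is invertible (det(I - K) = -35 ≠ 0), so for every y in C^4 the equation (I - K) x = y has a unique solution.

K has rank 2 and factors as K = U V^T = u1 v1^T + u2 v2^T with u1 = (2, 0, -2, 0), v1 = (-3, 3, 0, 1), u2 = (0, -1, -2, 3), v2 = (1, -3, 0, 1) (multiplying out reproduces the displayed K). The nonzero eigenvalues of U V^T coincide with those of the 2 x 2 matrix G = V^T U = [[v1·u1, v1·u2], [v2·u1, v2·u2]] = [[-6, 0], [2, 6]], and by the Sylvester determinant identity det(I_4 - U V^T) = det(I_2 - V^T U) = det([[7, 0], [-2, -5]]) = (7)(-5) - (0)(-2) = -35. (Direct check: I - K =
[[7, -6, 0, -2],
 [1, -2, 0, 1],
 [-4, 0, 1, 4],
 [-3, 9, 0, -2]]
has determinant -35.) The finite-dimensional Fredholm alternative says: either (I - K) is invertible, or ker(I - K) ≠ {0} and then range(I - K) = ker((I - K)^*)^⊥, with dim ker(I - K) = dim ker((I - K)^*). Since det(I - K) ≠ 0, 1 is not an eigenvalue of K and ker(I - K) = {0}, so we are in the first case: for every y there is a unique x = (I - K)^(-1) y. (Explicitly, by the Woodbury identity, (I - U V^T)^(-1) = I + U (I_2 - G)^(-1) V^T.)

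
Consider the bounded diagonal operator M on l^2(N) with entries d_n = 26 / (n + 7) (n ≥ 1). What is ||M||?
||M|| = 13/4 (attained at n = 1)

For M diagonal, ||M|| = sup_n |d_n| = sup_n 26/(n + 7). This is positive and strictly decreasing in n, so the supremum is attained at n = 1: d_1 = 26/(1 + 7) = 13/4. Hence ||M|| = 13/4.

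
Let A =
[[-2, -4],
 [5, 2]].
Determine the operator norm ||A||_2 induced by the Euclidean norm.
||A||_2 = sqrt((49 + sqrt(1377))/2) ≈ 6.5616 (= sqrt(largest eigenvalue of A^T A))

||A||_2 = sigma_max(A) = sqrt(lambda_max(A^T A)). Form the symmetric matrix M = A^T A =
[[29, 18],
 [18, 20]].
Its characteristic polynomial (trace, determinant of M give the coefficients) is
  p(λ) = det(λ I - M) = λ^2 - 49λ + 256.
For λ^2 - 49λ + 256 the discriminant is 1377. It is nonnegative but not a perfect square, so the roots are real and irrational: λ = (49 ± sqrt(1377))/2 ≈ 43.054, 5.946.
So the eigenvalues of A^T A are ≈ 5.946, 43.054 (all ≥ 0, as they must be for A^T A). The largest is λ_max = (49 + sqrt(1377))/2 ≈ 43.054, hence ||A||_2 = sqrt(λ_max) = sqrt((49 + sqrt(1377))/2) ≈ 6.5616.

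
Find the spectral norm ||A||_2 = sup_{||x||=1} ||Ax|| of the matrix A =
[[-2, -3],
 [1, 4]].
||A||_2 = sqrt((30 + sqrt(800))/2) ≈ 5.3983 (= sqrt(largest eigenvalue of A^T A))

||A||_2 = sigma_max(A) = sqrt(lambda_max(A^T A)). Form the symmetric matrix M = A^T A =
[[5, 10],
 [10, 25]].
Its characteristic polynomial (trace, determinant of M give the coefficients) is
  p(λ) = det(λ I - M) = λ^2 - 30λ + 25.
For λ^2 - 30λ + 25 the discriminant is 800. It is nonnegative but not a perfect square, so the roots are real and irrational: λ = (30 ± sqrt(800))/2 ≈ 29.1421, 0.8579.
So the eigenvalues of A^T A are ≈ 0.8579, 29.1421 (all ≥ 0, as they must be for A^T A). The largest is λ_max = (30 + sqrt(800))/2 ≈ 29.1421, hence ||A||_2 = sqrt(λ_max) = sqrt((30 + sqrt(800))/2) ≈ 5.3983.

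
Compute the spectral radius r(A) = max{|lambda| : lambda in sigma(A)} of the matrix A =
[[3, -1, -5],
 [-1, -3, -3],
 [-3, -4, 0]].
r(A) ≈ 6.3369

The eigenvalues of A are the roots of its characteristic polynomial. With M = A (coefficients from the trace, the sum of principal 2x2 minors, and det A):
  p(λ) = det(λ I - M) = λ^3 - 37λ + 20.
No integer candidate from the rational root theorem (±divisors of 20) is a root, so the roots are irrational. The cubic discriminant is Δ = 191812 > 0, so there are three distinct real roots. p(-7) = -64 and p(-6) = 26 have opposite signs, so a root lies in (-7, -6); Newton's method refines it to λ ≈ -6.3369. p(0) = 20 and p(1) = -16 have opposite signs, so a root lies in (0, 1); Newton's method refines it to λ ≈ 0.5449. p(5) = -40 and p(6) = 14 have opposite signs, so a root lies in (5, 6); Newton's method refines it to λ ≈ 5.792. Check (Vieta): the three roots sum to 0, matching tr M = 0.
Thus the eigenvalues (to 4 decimals) are -6.3369 (modulus 6.3369); 0.5449 (modulus 0.5449); 5.792 (modulus 5.792). The spectral radius is the largest modulus: r(A) ≈ 6.3369. (Cross-check: r(A) ≤ ||A||_2 ≈ 6.7007; equality holds whenever A is normal, though it can also hold for some non-normal A.)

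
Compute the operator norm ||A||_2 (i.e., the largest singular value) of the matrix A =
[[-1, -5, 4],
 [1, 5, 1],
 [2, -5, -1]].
||A||_2 ≈ 8.7586 (= sqrt(largest eigenvalue of A^T A))

||A||_2 = sigma_max(A) = sqrt(lambda_max(A^T A)). Form the symmetric matrix M = A^T A =
[[6, 0, -5],
 [0, 75, -10],
 [-5, -10, 18]].
Its characteristic polynomial (trace, sum of principal 2x2 minors, determinant of M give the coefficients) is
  p(λ) = det(λ I - M) = λ^3 - 99λ^2 + 1783λ - 5625.
No integer candidate from the rational root theorem (±divisors of 5625) is a root, so the roots are irrational. The cubic discriminant is Δ = 3671310416 > 0, so there are three distinct real roots. p(4) = -13 and p(5) = 940 have opposite signs, so a root lies in (4, 5); Newton's method refines it to λ ≈ 4.0125. p(18) = 225 and p(19) = -628 have opposite signs, so a root lies in (18, 19); Newton's method refines it to λ ≈ 18.274. p(76) = -2965 and p(77) = 1228 have opposite signs, so a root lies in (76, 77); Newton's method refines it to λ ≈ 76.7135. Check (Vieta): the three roots sum to 99, matching tr M = 99.
So the eigenvalues of A^T A are ≈ 4.0125, 18.274, 76.7135 (all ≥ 0, as they must be for A^T A). The largest is λ_max ≈ 76.7135, hence ||A||_2 = sqrt(λ_max) ≈ 8.7586.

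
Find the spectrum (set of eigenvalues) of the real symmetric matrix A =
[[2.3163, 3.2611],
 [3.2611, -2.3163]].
sigma(A) ≈ {-4, 4}

A is real symmetric, so its spectrum consists of real eigenvalues. Expanding the characteristic polynomial of the displayed matrix gives
  det(λ I - A) = p(λ) = λ^2 + (0)λ + (-16).
Solving p(λ) = 0 yields eigenvalues ≈ -4, 4. (A is shown rounded to 4 decimals, so these recover the underlying integer eigenvalues to within that precision.)
Verification: the trace of A = 0 equals the sum of eigenvalues 0, and det(A) ≈ -16.0000 matches the eigenvalue product -16.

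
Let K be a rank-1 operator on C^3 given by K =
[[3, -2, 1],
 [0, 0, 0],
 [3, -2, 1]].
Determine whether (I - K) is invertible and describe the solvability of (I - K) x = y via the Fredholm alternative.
(I - K) is invertible (det(I - K) = -3 ≠ 0), so for every y in C^3 the equation (I - K) x = y has a unique solution.

K has rank 1, so it is an outer product K = u v^T: every row of K is a multiple of one row vector. Reading off the entries, u = (-1, 0, -1) and v = (-3, 2, -1) (row i of K equals u_i·v^T). A rank-one matrix u v^T satisfies K u = u (v·u) and kills the (2)-dimensional subspace v^⊥, so its characteristic polynomial is lambda^2 (lambda - v·u) with v·u = tr K = 4. Hence the eigenvalues of I - K are 1 (multiplicity 2) and 1 - (4) = -3, so det(I - K) = -3. (Direct check: I - K =
[[-2, 2, -1],
 [0, 1, 0],
 [-3, 2, 0]]
has determinant -3.) The finite-dimensional Fredholm alternative says: either (I - K) is invertible, or ker(I - K) ≠ {0} and then range(I - K) = ker((I - K)^*)^⊥, with dim ker(I - K) = dim ker((I - K)^*). Since det(I - K) ≠ 0, 1 is not an eigenvalue of K and ker(I - K) = {0}, so we are in the first case: for every y there is a unique x = (I - K)^(-1) y. Explicitly, by the Sherman–Morrison formula, (I - u v^T)^(-1) = I + u v^T/(1 - v·u), i.e. (I - K)^(-1) = I + K/(-3).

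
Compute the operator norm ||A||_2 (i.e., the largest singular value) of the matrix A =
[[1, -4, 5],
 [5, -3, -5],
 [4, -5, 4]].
||A||_2 ≈ 9.7631 (= sqrt(largest eigenvalue of A^T A))

||A||_2 = sigma_max(A) = sqrt(lambda_max(A^T A)). Form the symmetric matrix M = A^T A =
[[42, -39, -4],
 [-39, 50, -25],
 [-4, -25, 66]].
Its characteristic polynomial (trace, sum of principal 2x2 minors, determinant of M give the coefficients) is
  p(λ) = det(λ I - M) = λ^3 - 158λ^2 + 6010λ - 3364.
No integer candidate from the rational root theorem (±divisors of 3364) is a root, so the roots are irrational. The cubic discriminant is Δ = 37493732896 > 0, so there are three distinct real roots. p(0) = -3364 and p(1) = 2489 have opposite signs, so a root lies in (0, 1); Newton's method refines it to λ ≈ 0.5682. p(62) = 232 and p(63) = -1789 have opposite signs, so a root lies in (62, 63); Newton's method refines it to λ ≈ 62.1133. p(95) = -989 and p(96) = 2204 have opposite signs, so a root lies in (95, 96); Newton's method refines it to λ ≈ 95.3185. Check (Vieta): the three roots sum to 158, matching tr M = 158.
So the eigenvalues of A^T A are ≈ 0.5682, 62.1133, 95.3185 (all ≥ 0, as they must be for A^T A). The largest is λ_max ≈ 95.3185, hence ||A||_2 = sqrt(λ_max) ≈ 9.7631.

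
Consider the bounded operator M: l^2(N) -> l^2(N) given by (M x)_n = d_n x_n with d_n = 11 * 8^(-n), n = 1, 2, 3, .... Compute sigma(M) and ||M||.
sigma(M) = {11 * 8^(-n) : n ≥ 1} ∪ {0}; ||M|| = 11/8

A bounded diagonal operator on l^2 with diagonal entries d_n has spectrum equal to the closure of {d_n : n ≥ 1}: every d_n is an eigenvalue (with eigenvector e_n), so {d_n} ⊂ sigma(M); the spectrum is closed, so its closure is too; and for lambda not in the closure, (M - lambda I) has bounded inverse (the diagonal entries 1/(d_n - lambda) are bounded). For our sequence d_n = 11 * 8^(-n), n = 1, 2, 3, ...:
  - {d_n} = {11 * 8^(-n) : n ≥ 1}; the only limit point is 0
  - closure = {11 * 8^(-n) : n ≥ 1} ∪ {0}
For the norm: a diagonal operator has ||M|| = sup_n |d_n|. Here d_n = 11 * 8^(-n) is positive and decreasing, so sup_n |d_n| = d_1 = 11/8. So ||M|| = 11/8.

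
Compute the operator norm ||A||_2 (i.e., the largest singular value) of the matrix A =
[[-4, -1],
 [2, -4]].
||A||_2 = sqrt((37 + sqrt(73))/2) ≈ 4.772 (= sqrt(largest eigenvalue of A^T A))

||A||_2 = sigma_max(A) = sqrt(lambda_max(A^T A)). Form the symmetric matrix M = A^T A =
[[20, -4],
 [-4, 17]].
Its characteristic polynomial (trace, determinant of M give the coefficients) is
  p(λ) = det(λ I - M) = λ^2 - 37λ + 324.
For λ^2 - 37λ + 324 the discriminant is 73. It is nonnegative but not a perfect square, so the roots are real and irrational: λ = (37 ± sqrt(73))/2 ≈ 22.772, 14.228.
So the eigenvalues of A^T A are ≈ 14.228, 22.772 (all ≥ 0, as they must be for A^T A). The largest is λ_max = (37 + sqrt(73))/2 ≈ 22.772, hence ||A||_2 = sqrt(λ_max) = sqrt((37 + sqrt(73))/2) ≈ 4.772.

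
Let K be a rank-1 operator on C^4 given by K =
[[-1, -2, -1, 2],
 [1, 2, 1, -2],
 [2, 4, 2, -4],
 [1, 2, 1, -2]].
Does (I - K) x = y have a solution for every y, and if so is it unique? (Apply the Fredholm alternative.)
(I - K) is singular (det(I - K) = 0, i.e. 1 ∈ sigma(K)). (I - K) x = y is solvable iff y ⊥ ker((I - K)^*) = span{(-1, -2, -1, 2)}, i.e. iff -y_1 - 2y_2 - y_3 + 2y_4 = 0. When solvable, the solutions are x = y + c·(1, -1, -2, -1), c arbitrary (ker(I - K) = span{(1, -1, -2, -1)}, dimension 1).

K has rank 1, so it is an outer product K = u v^T: every row of K is a multiple of one row vector. Reading off the entries, u = (1, -1, -2, -1) and v = (-1, -2, -1, 2) (row i of K equals u_i·v^T). A rank-one matrix u v^T satisfies K u = u (v·u) and kills the (3)-dimensional subspace v^⊥, so its characteristic polynomial is lambda^3 (lambda - v·u) with v·u = tr K = 1. Hence the eigenvalues of I - K are 1 (multiplicity 3) and 1 - (1) = 0, so det(I - K) = 0. (Direct check: I - K =
[[2, 2, 1, -2],
 [-1, -1, -1, 2],
 [-2, -4, -1, 4],
 [-1, -2, -1, 3]]
has determinant 0.) So 1 is an eigenvalue of K and (I - K) is not invertible. The finite-dimensional Fredholm alternative says: either (I - K) is invertible, or ker(I - K) ≠ {0} and then range(I - K) = ker((I - K)^*)^⊥, with dim ker(I - K) = dim ker((I - K)^*). We are in the second case, so we need both kernels. Kernel of I - K: (I - K) u = u - u (v·u) = u - u = 0, so ker(I - K) = span{u} = span{(1, -1, -2, -1)} (it is exactly 1-dimensional because rank(I - K) = 3). Kernel of the adjoint: K is real, so (I - K)^* = I - K^T = I - v u^T, and (I - v u^T) v = v - v (u·v) = 0; hence ker((I - K)^*) = span{v} = span{(-1, -2, -1, 2)}. Therefore (I - K) x = y is solvable iff <y, v> = 0, i.e. iff -y_1 - 2y_2 - y_3 + 2y_4 = 0. When this holds, K y = u (v·y) = 0, so (I - K) y = y and x = y is a particular solution; the full solution set is the line x = y + c·u = y + c·(1, -1, -2, -1), c ∈ C.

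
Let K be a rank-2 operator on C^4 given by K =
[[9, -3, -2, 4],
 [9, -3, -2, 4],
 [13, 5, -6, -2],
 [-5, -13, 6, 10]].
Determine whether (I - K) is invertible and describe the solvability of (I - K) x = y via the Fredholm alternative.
(I - K) is invertible (det(I - K) = 75 ≠ 0), so for every y in C^4 the equation (I - K) x = y has a unique solution.

K has rank 2 and factors as K = U V^T = u1 v1^T + u2 v2^T with u1 = (-1, -1, -3, 3), v1 = (-3, -3, 2, 2), u2 = (3, 3, 2, 2), v2 = (2, -2, 0, 2) (multiplying out reproduces the displayed K). The nonzero eigenvalues of U V^T coincide with those of the 2 x 2 matrix G = V^T U = [[v1·u1, v1·u2], [v2·u1, v2·u2]] = [[6, -10], [6, 4]], and by the Sylvester determinant identity det(I_4 - U V^T) = det(I_2 - V^T U) = det([[-5, 10], [-6, -3]]) = (-5)(-3) - (10)(-6) = 75. (Direct check: I - K =
[[-8, 3, 2, -4],
 [-9, 4, 2, -4],
 [-13, -5, 7, 2],
 [5, 13, -6, -9]]
has determinant 75.) The finite-dimensional Fredholm alternative says: either (I - K) is invertible, or ker(I - K) ≠ {0} and then range(I - K) = ker((I - K)^*)^⊥, with dim ker(I - K) = dim ker((I - K)^*). Since det(I - K) ≠ 0, 1 is not an eigenvalue of K and ker(I - K) = {0}, so we are in the first case: for every y there is a unique x = (I - K)^(-1) y. (Explicitly, by the Woodbury identity, (I - U V^T)^(-1) = I + U (I_2 - G)^(-1) V^T.)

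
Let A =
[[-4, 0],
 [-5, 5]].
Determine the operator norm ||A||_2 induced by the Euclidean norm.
||A||_2 = sqrt((66 + sqrt(2756))/2) ≈ 7.6973 (= sqrt(largest eigenvalue of A^T A))

||A||_2 = sigma_max(A) = sqrt(lambda_max(A^T A)). Form the symmetric matrix M = A^T A =
[[41, -25],
 [-25, 25]].
Its characteristic polynomial (trace, determinant of M give the coefficients) is
  p(λ) = det(λ I - M) = λ^2 - 66λ + 400.
For λ^2 - 66λ + 400 the discriminant is 2756. It is nonnegative but not a perfect square, so the roots are real and irrational: λ = (66 ± sqrt(2756))/2 ≈ 59.2488, 6.7512.
So the eigenvalues of A^T A are ≈ 6.7512, 59.2488 (all ≥ 0, as they must be for A^T A). The largest is λ_max = (66 + sqrt(2756))/2 ≈ 59.2488, hence ||A||_2 = sqrt(λ_max) = sqrt((66 + sqrt(2756))/2) ≈ 7.6973.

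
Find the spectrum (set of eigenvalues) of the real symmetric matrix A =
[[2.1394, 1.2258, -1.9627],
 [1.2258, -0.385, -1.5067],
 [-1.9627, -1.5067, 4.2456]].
sigma(A) ≈ {-1, 1, 6}

A is real symmetric, so its spectrum consists of real eigenvalues. Expanding the characteristic polynomial of the displayed matrix gives
  det(λ I - A) = p(λ) = λ^3 + (-6)λ^2 + (-1)λ + (6).
Solving p(λ) = 0 yields eigenvalues ≈ -1, 1, 6. (A is shown rounded to 4 decimals, so these recover the underlying integer eigenvalues to within that precision.)
Verification: the trace of A = 6 equals the sum of eigenvalues 6, and det(A) ≈ -6.0001 matches the eigenvalue product -6.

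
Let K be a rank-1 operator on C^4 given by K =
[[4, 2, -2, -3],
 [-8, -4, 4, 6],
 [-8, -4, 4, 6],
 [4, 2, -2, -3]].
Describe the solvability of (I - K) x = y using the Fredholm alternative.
(I - K) is singular (det(I - K) = 0, i.e. 1 ∈ sigma(K)). (I - K) x = y is solvable iff y ⊥ ker((I - K)^*) = span{(4, 2, -2, -3)}, i.e. iff 4y_1 + 2y_2 - 2y_3 - 3y_4 = 0. When solvable, the solutions are x = y + c·(1, -2, -2, 1), c arbitrary (ker(I - K) = span{(1, -2, -2, 1)}, dimension 1).

K has rank 1, so it is an outer product K = u v^T: every row of K is a multiple of one row vector. Reading off the entries, u = (1, -2, -2, 1) and v = (4, 2, -2, -3) (row i of K equals u_i·v^T). A rank-one matrix u v^T satisfies K u = u (v·u) and kills the (3)-dimensional subspace v^⊥, so its characteristic polynomial is lambda^3 (lambda - v·u) with v·u = tr K = 1. Hence the eigenvalues of I - K are 1 (multiplicity 3) and 1 - (1) = 0, so det(I - K) = 0. (Direct check: I - K =
[[-3, -2, 2, 3],
 [8, 5, -4, -6],
 [8, 4, -3, -6],
 [-4, -2, 2, 4]]
has determinant 0.) So 1 is an eigenvalue of K and (I - K) is not invertible. The finite-dimensional Fredholm alternative says: either (I - K) is invertible, or ker(I - K) ≠ {0} and then range(I - K) = ker((I - K)^*)^⊥, with dim ker(I - K) = dim ker((I - K)^*). We are in the second case, so we need both kernels. Kernel of I - K: (I - K) u = u - u (v·u) = u - u = 0, so ker(I - K) = span{u} = span{(1, -2, -2, 1)} (it is exactly 1-dimensional because rank(I - K) = 3). Kernel of the adjoint: K is real, so (I - K)^* = I - K^T = I - v u^T, and (I - v u^T) v = v - v (u·v) = 0; hence ker((I - K)^*) = span{v} = span{(4, 2, -2, -3)}. Therefore (I - K) x = y is solvable iff <y, v> = 0, i.e. iff 4y_1 + 2y_2 - 2y_3 - 3y_4 = 0. When this holds, K y = u (v·y) = 0, so (I - K) y = y and x = y is a particular solution; the full solution set is the line x = y + c·u = y + c·(1, -2, -2, 1), c ∈ C.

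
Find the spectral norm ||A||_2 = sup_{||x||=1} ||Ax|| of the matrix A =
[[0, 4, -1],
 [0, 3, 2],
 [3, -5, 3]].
||A||_2 ≈ 7.7421 (= sqrt(largest eigenvalue of A^T A))

||A||_2 = sigma_max(A) = sqrt(lambda_max(A^T A)). Form the symmetric matrix M = A^T A =
[[9, -15, 9],
 [-15, 50, -13],
 [9, -13, 14]].
Its characteristic polynomial (trace, sum of principal 2x2 minors, determinant of M give the coefficients) is
  p(λ) = det(λ I - M) = λ^3 - 73λ^2 + 801λ - 1089.
No integer candidate from the rational root theorem (±divisors of 1089) is a root, so the roots are irrational. The cubic discriminant is Δ = 783011952 > 0, so there are three distinct real roots. p(1) = -360 and p(2) = 229 have opposite signs, so a root lies in (1, 2); Newton's method refines it to λ ≈ 1.583. p(11) = 220 and p(12) = -261 have opposite signs, so a root lies in (11, 12); Newton's method refines it to λ ≈ 11.4774. p(59) = -2564 and p(60) = 171 have opposite signs, so a root lies in (59, 60); Newton's method refines it to λ ≈ 59.9397. Check (Vieta): the three roots sum to 73, matching tr M = 73.
So the eigenvalues of A^T A are ≈ 1.583, 11.4774, 59.9397 (all ≥ 0, as they must be for A^T A). The largest is λ_max ≈ 59.9397, hence ||A||_2 = sqrt(λ_max) ≈ 7.7421.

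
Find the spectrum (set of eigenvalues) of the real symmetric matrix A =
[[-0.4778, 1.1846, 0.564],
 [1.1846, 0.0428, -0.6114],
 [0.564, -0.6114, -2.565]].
sigma(A) ≈ {-3, -1, 1}

A is real symmetric, so its spectrum consists of real eigenvalues. Expanding the characteristic polynomial of the displayed matrix gives
  det(λ I - A) = p(λ) = λ^3 + (3)λ^2 + (-1)λ + (-3).
Solving p(λ) = 0 yields eigenvalues ≈ -3, -1, 1. (A is shown rounded to 4 decimals, so these recover the underlying integer eigenvalues to within that precision.)
Verification: the trace of A = -3 equals the sum of eigenvalues -3, and det(A) ≈ 2.9999 matches the eigenvalue product 3.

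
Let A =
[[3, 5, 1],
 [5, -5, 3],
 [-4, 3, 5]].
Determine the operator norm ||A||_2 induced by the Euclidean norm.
||A||_2 ≈ 8.8077 (= sqrt(largest eigenvalue of A^T A))

||A||_2 = sigma_max(A) = sqrt(lambda_max(A^T A)). Form the symmetric matrix M = A^T A =
[[50, -22, -2],
 [-22, 59, 5],
 [-2, 5, 35]].
Its characteristic polynomial (trace, sum of principal 2x2 minors, determinant of M give the coefficients) is
  p(λ) = det(λ I - M) = λ^3 - 144λ^2 + 6252λ - 85264.
No integer candidate from the rational root theorem (±divisors of 85264) is a root, so the roots are irrational. The cubic discriminant is Δ = 60590592 > 0, so there are three distinct real roots. p(31) = -45 and p(32) = 112 have opposite signs, so a root lies in (31, 32); Newton's method refines it to λ ≈ 31.2304. p(35) = 31 and p(36) = -160 have opposite signs, so a root lies in (35, 36); Newton's method refines it to λ ≈ 35.1932. p(77) = -1103 and p(78) = 848 have opposite signs, so a root lies in (77, 78); Newton's method refines it to λ ≈ 77.5764. Check (Vieta): the three roots sum to 144, matching tr M = 144.
So the eigenvalues of A^T A are ≈ 31.2304, 35.1932, 77.5764 (all ≥ 0, as they must be for A^T A). The largest is λ_max ≈ 77.5764, hence ||A||_2 = sqrt(λ_max) ≈ 8.8077.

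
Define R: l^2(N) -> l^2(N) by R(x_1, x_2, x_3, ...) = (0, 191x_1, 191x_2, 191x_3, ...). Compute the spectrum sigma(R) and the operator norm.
sigma(R) = closed disk {z in C : |z| ≤ 191}; ||R|| = 191

Note R = 191·U where U is the unit right shift (U x)_k = x_{k-1} (with x_0 := 0); so ||R|| = 191||U|| and sigma(R) = 191·sigma(U). ||R x||^2 = sum_{k≥1} |191x_k|^2 = 36481||x||^2, so ||R|| = 191 and sigma(R) ⊂ {|z| ≤ 191}. For any |lambda| < 191, the equation (R - lambda I) x = 0 forces x_1 = 0, then 191x_k = lambda x_{k+1} ⇒ x = 0, so R has no eigenvalues. But (R - lambda I) is not surjective for |lambda| < 191: solving (R - lambda I) x = e_1 would require x_n proportional to (lambda/191)^(-n), which is not in l^2. So every |lambda| < 191 lies in the residual spectrum. The boundary |lambda| = 191 is in the approximate point spectrum (the spectrum is closed). Hence sigma(R) is the closed disk of radius 191.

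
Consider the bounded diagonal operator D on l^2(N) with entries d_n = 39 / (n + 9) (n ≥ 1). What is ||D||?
||D|| = 39/10 (attained at n = 1)

For D diagonal, ||D|| = sup_n |d_n| = sup_n 39/(n + 9). This is positive and strictly decreasing in n, so the supremum is attained at n = 1: d_1 = 39/(1 + 9) = 39/10. Hence ||D|| = 39/10.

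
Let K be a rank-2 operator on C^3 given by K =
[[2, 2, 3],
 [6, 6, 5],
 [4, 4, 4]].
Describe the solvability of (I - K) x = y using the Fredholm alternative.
(I - K) is invertible (det(I - K) = -11 ≠ 0), so for every y in C^3 the equation (I - K) x = y has a unique solution.

K has rank 2 and factors as K = U V^T = u1 v1^T + u2 v2^T with u1 = (1, -1, 0), v1 = (0, 0, 1), u2 = (1, 3, 2), v2 = (2, 2, 2) (multiplying out reproduces the displayed K). The nonzero eigenvalues of U V^T coincide with those of the 2 x 2 matrix G = V^T U = [[v1·u1, v1·u2], [v2·u1, v2·u2]] = [[0, 2], [0, 12]], and by the Sylvester determinant identity det(I_3 - U V^T) = det(I_2 - V^T U) = det([[1, -2], [0, -11]]) = (1)(-11) - (-2)(0) = -11. (Direct check: I - K =
[[-1, -2, -3],
 [-6, -5, -5],
 [-4, -4, -3]]
has determinant -11.) The finite-dimensional Fredholm alternative says: either (I - K) is invertible, or ker(I - K) ≠ {0} and then range(I - K) = ker((I - K)^*)^⊥, with dim ker(I - K) = dim ker((I - K)^*). Since det(I - K) ≠ 0, 1 is not an eigenvalue of K and ker(I - K) = {0}, so we are in the first case: for every y there is a unique x = (I - K)^(-1) y. (Explicitly, by the Woodbury identity, (I - U V^T)^(-1) = I + U (I_2 - G)^(-1) V^T.)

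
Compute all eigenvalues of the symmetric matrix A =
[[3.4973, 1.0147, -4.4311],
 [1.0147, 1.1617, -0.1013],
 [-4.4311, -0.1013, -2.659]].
sigma(A) ≈ {-5, 1, 6}

A is real symmetric, so its spectrum consists of real eigenvalues. Expanding the characteristic polynomial of the displayed matrix gives
  det(λ I - A) = p(λ) = λ^3 + (-2)λ^2 + (-29)λ + (30).
Solving p(λ) = 0 yields eigenvalues ≈ -5, 1, 6. (A is shown rounded to 4 decimals, so these recover the underlying integer eigenvalues to within that precision.)
Verification: the trace of A = 2 equals the sum of eigenvalues 2, and det(A) ≈ -29.9998 matches the eigenvalue product -30.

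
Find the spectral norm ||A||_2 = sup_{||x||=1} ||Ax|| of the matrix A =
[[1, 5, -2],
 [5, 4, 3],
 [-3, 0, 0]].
||A||_2 ≈ 8.0743 (= sqrt(largest eigenvalue of A^T A))

||A||_2 = sigma_max(A) = sqrt(lambda_max(A^T A)). Form the symmetric matrix M = A^T A =
[[35, 25, 13],
 [25, 41, 2],
 [13, 2, 13]].
Its characteristic polynomial (trace, sum of principal 2x2 minors, determinant of M give the coefficients) is
  p(λ) = det(λ I - M) = λ^3 - 89λ^2 + 1625λ - 4761.
No integer candidate from the rational root theorem (±divisors of 4761) is a root, so the roots are irrational. The cubic discriminant is Δ = 2108959472 > 0, so there are three distinct real roots. p(3) = -660 and p(4) = 379 have opposite signs, so a root lies in (3, 4); Newton's method refines it to λ ≈ 3.6174. p(20) = 139 and p(21) = -624 have opposite signs, so a root lies in (20, 21); Newton's method refines it to λ ≈ 20.1877. p(65) = -536 and p(66) = 2301 have opposite signs, so a root lies in (65, 66); Newton's method refines it to λ ≈ 65.1949. Check (Vieta): the three roots sum to 89, matching tr M = 89.
So the eigenvalues of A^T A are ≈ 3.6174, 20.1877, 65.1949 (all ≥ 0, as they must be for A^T A). The largest is λ_max ≈ 65.1949, hence ||A||_2 = sqrt(λ_max) ≈ 8.0743.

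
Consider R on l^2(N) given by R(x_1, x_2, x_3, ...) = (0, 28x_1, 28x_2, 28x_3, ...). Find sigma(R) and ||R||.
sigma(R) = closed disk {z in C : |z| ≤ 28}; ||R|| = 28

Note R = 28·U where U is the unit right shift (U x)_k = x_{k-1} (with x_0 := 0); so ||R|| = 28||U|| and sigma(R) = 28·sigma(U). ||R x||^2 = sum_{k≥1} |28x_k|^2 = 784||x||^2, so ||R|| = 28 and sigma(R) ⊂ {|z| ≤ 28}. For any |lambda| < 28, the equation (R - lambda I) x = 0 forces x_1 = 0, then 28x_k = lambda x_{k+1} ⇒ x = 0, so R has no eigenvalues. But (R - lambda I) is not surjective for |lambda| < 28: solving (R - lambda I) x = e_1 would require x_n proportional to (lambda/28)^(-n), which is not in l^2. So every |lambda| < 28 lies in the residual spectrum. The boundary |lambda| = 28 is in the approximate point spectrum (the spectrum is closed). Hence sigma(R) is the closed disk of radius 28.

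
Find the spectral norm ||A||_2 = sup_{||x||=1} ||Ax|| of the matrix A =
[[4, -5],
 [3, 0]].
||A||_2 = sqrt(45) ≈ 6.7082 (= sqrt(largest eigenvalue of A^T A))

||A||_2 = sigma_max(A) = sqrt(lambda_max(A^T A)). Form the symmetric matrix M = A^T A =
[[25, -20],
 [-20, 25]].
Its characteristic polynomial (trace, determinant of M give the coefficients) is
  p(λ) = det(λ I - M) = λ^2 - 50λ + 225.
For λ^2 - 50λ + 225 the discriminant is 1600. It is a perfect square (40^2), so the roots are rational: λ = (50 ± 40)/2 = 45, 5.
So the eigenvalues of A^T A are ≈ 5, 45 (all ≥ 0, as they must be for A^T A). The largest is λ_max = 45, hence ||A||_2 = sqrt(λ_max) = sqrt(45) ≈ 6.7082.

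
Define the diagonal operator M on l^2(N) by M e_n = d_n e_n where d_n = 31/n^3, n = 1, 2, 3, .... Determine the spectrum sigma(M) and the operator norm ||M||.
sigma(M) = {31/n^3 : n ≥ 1} ∪ {0}; ||M|| = 31

A bounded diagonal operator on l^2 with diagonal entries d_n has spectrum equal to the closure of {d_n : n ≥ 1}: every d_n is an eigenvalue (with eigenvector e_n), so {d_n} ⊂ sigma(M); the spectrum is closed, so its closure is too; and for lambda not in the closure, (M - lambda I) has bounded inverse (the diagonal entries 1/(d_n - lambda) are bounded). For our sequence d_n = 31/n^3, n = 1, 2, 3, ...:
  - {d_n} = {31/n^3 : n ≥ 1}; the only limit point is 0
  - closure = {31/n^3 : n ≥ 1} ∪ {0}
For the norm: a diagonal operator has ||M|| = sup_n |d_n|. Here d_n = 31/n^3 is positive and decreasing, so sup_n |d_n| = d_1 = 31. So ||M|| = 31.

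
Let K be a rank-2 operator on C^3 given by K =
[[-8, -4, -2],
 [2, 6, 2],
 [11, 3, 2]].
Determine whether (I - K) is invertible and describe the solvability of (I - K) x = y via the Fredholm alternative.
(I - K) is invertible (det(I - K) = -27 ≠ 0), so for every y in C^3 the equation (I - K) x = y has a unique solution.

K has rank 2 and factors as K = U V^T = u1 v1^T + u2 v2^T with u1 = (-2, 0, 3), v1 = (3, -1, 0), u2 = (2, -2, -2), v2 = (-1, -3, -1) (multiplying out reproduces the displayed K). The nonzero eigenvalues of U V^T coincide with those of the 2 x 2 matrix G = V^T U = [[v1·u1, v1·u2], [v2·u1, v2·u2]] = [[-6, 8], [-1, 6]], and by the Sylvester determinant identity det(I_3 - U V^T) = det(I_2 - V^T U) = det([[7, -8], [1, -5]]) = (7)(-5) - (-8)(1) = -27. (Direct check: I - K =
[[9, 4, 2],
 [-2, -5, -2],
 [-11, -3, -1]]
has determinant -27.) The finite-dimensional Fredholm alternative says: either (I - K) is invertible, or ker(I - K) ≠ {0} and then range(I - K) = ker((I - K)^*)^⊥, with dim ker(I - K) = dim ker((I - K)^*). Since det(I - K) ≠ 0, 1 is not an eigenvalue of K and ker(I - K) = {0}, so we are in the first case: for every y there is a unique x = (I - K)^(-1) y. (Explicitly, by the Woodbury identity, (I - U V^T)^(-1) = I + U (I_2 - G)^(-1) V^T.)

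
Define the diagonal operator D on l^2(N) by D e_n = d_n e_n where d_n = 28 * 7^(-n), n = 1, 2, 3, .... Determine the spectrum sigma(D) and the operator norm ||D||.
sigma(D) = {28 * 7^(-n) : n ≥ 1} ∪ {0}; ||D|| = 4

A bounded diagonal operator on l^2 with diagonal entries d_n has spectrum equal to the closure of {d_n : n ≥ 1}: every d_n is an eigenvalue (with eigenvector e_n), so {d_n} ⊂ sigma(D); the spectrum is closed, so its closure is too; and for lambda not in the closure, (D - lambda I) has bounded inverse (the diagonal entries 1/(d_n - lambda) are bounded). For our sequence d_n = 28 * 7^(-n), n = 1, 2, 3, ...:
  - {d_n} = {28 * 7^(-n) : n ≥ 1}; the only limit point is 0
  - closure = {28 * 7^(-n) : n ≥ 1} ∪ {0}
For the norm: a diagonal operator has ||D|| = sup_n |d_n|. Here d_n = 28 * 7^(-n) is positive and decreasing, so sup_n |d_n| = d_1 = 28/7 = 4. So ||D|| = 4.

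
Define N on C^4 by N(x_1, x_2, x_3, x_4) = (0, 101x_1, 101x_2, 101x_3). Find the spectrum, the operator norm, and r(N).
sigma(N) = {0}; ||N|| = 101; r(N) = 0. (N is nilpotent with N^4 = 0.)

On C^4, N is a strictly lower-triangular matrix with 101 on the subdiagonal and zeros elsewhere, so its characteristic polynomial is lambda^4 and every eigenvalue is 0: sigma(N) = {0}. For the operator norm, N e_i = 101e_{i+1} for i = 1, ..., 3 and N e_4 = 0, so the singular values of N are 101 (with multiplicity 3) and 0; hence ||N|| = 101. The spectral radius r(N) = max|lambda| = 0. Note ||N|| > r(N) — characteristic of non-normal nilpotent operators. Indeed N^4 = 0.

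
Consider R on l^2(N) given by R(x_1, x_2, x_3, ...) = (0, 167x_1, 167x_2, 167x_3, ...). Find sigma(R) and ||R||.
sigma(R) = closed disk {z in C : |z| ≤ 167}; ||R|| = 167

Note R = 167·U where U is the unit right shift (U x)_k = x_{k-1} (with x_0 := 0); so ||R|| = 167||U|| and sigma(R) = 167·sigma(U). ||R x||^2 = sum_{k≥1} |167x_k|^2 = 27889||x||^2, so ||R|| = 167 and sigma(R) ⊂ {|z| ≤ 167}. For any |lambda| < 167, the equation (R - lambda I) x = 0 forces x_1 = 0, then 167x_k = lambda x_{k+1} ⇒ x = 0, so R has no eigenvalues. But (R - lambda I) is not surjective for |lambda| < 167: solving (R - lambda I) x = e_1 would require x_n proportional to (lambda/167)^(-n), which is not in l^2. So every |lambda| < 167 lies in the residual spectrum. The boundary |lambda| = 167 is in the approximate point spectrum (the spectrum is closed). Hence sigma(R) is the closed disk of radius 167.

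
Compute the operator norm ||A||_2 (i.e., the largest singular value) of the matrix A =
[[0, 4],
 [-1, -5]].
||A||_2 = sqrt((42 + sqrt(1700))/2) ≈ 6.451 (= sqrt(largest eigenvalue of A^T A))

||A||_2 = sigma_max(A) = sqrt(lambda_max(A^T A)). Form the symmetric matrix M = A^T A =
[[1, 5],
 [5, 41]].
Its characteristic polynomial (trace, determinant of M give the coefficients) is
  p(λ) = det(λ I - M) = λ^2 - 42λ + 16.
For λ^2 - 42λ + 16 the discriminant is 1700. It is nonnegative but not a perfect square, so the roots are real and irrational: λ = (42 ± sqrt(1700))/2 ≈ 41.6155, 0.3845.
So the eigenvalues of A^T A are ≈ 0.3845, 41.6155 (all ≥ 0, as they must be for A^T A). The largest is λ_max = (42 + sqrt(1700))/2 ≈ 41.6155, hence ||A||_2 = sqrt(λ_max) = sqrt((42 + sqrt(1700))/2) ≈ 6.451.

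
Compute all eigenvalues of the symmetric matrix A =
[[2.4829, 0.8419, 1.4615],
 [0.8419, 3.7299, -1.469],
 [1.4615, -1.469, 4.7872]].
sigma(A) ≈ {1, 4, 6}

A is real symmetric, so its spectrum consists of real eigenvalues. Expanding the characteristic polynomial of the displayed matrix gives
  det(λ I - A) = p(λ) = λ^3 + (-11)λ^2 + (34)λ + (-24).
Solving p(λ) = 0 yields eigenvalues ≈ 1, 4, 6. (A is shown rounded to 4 decimals, so these recover the underlying integer eigenvalues to within that precision.)
Verification: the trace of A = 11 equals the sum of eigenvalues 11, and det(A) ≈ 24.0009 matches the eigenvalue product 24.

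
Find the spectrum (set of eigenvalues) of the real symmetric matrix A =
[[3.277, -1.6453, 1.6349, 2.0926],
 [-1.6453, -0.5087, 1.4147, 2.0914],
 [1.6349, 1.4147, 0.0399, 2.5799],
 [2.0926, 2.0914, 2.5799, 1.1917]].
sigma(A) ≈ {-3, -2, 3, 6}

A is real symmetric, so its spectrum consists of real eigenvalues. Expanding the characteristic polynomial of the displayed matrix gives
  det(λ I - A) = p(λ) = λ^4 + (-4)λ^3 + (-21)λ^2 + (35.9982)λ + (108).
Solving p(λ) = 0 yields eigenvalues ≈ -3, -2, 3, 6. (A is shown rounded to 4 decimals, so these recover the underlying integer eigenvalues to within that precision.)
Verification: the trace of A = 4 equals the sum of eigenvalues 4, and det(A) ≈ 107.9999 matches the eigenvalue product 108.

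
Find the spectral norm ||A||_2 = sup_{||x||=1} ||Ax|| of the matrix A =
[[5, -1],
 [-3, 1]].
||A||_2 = sqrt((36 + sqrt(1280))/2) ≈ 5.9907 (= sqrt(largest eigenvalue of A^T A))

||A||_2 = sigma_max(A) = sqrt(lambda_max(A^T A)). Form the symmetric matrix M = A^T A =
[[34, -8],
 [-8, 2]].
Its characteristic polynomial (trace, determinant of M give the coefficients) is
  p(λ) = det(λ I - M) = λ^2 - 36λ + 4.
For λ^2 - 36λ + 4 the discriminant is 1280. It is nonnegative but not a perfect square, so the roots are real and irrational: λ = (36 ± sqrt(1280))/2 ≈ 35.8885, 0.1115.
So the eigenvalues of A^T A are ≈ 0.1115, 35.8885 (all ≥ 0, as they must be for A^T A). The largest is λ_max = (36 + sqrt(1280))/2 ≈ 35.8885, hence ||A||_2 = sqrt(λ_max) = sqrt((36 + sqrt(1280))/2) ≈ 5.9907.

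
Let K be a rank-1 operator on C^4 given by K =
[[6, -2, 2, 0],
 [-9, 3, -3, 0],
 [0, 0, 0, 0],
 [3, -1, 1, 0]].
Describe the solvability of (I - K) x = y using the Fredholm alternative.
(I - K) is invertible (det(I - K) = -8 ≠ 0), so for every y in C^4 the equation (I - K) x = y has a unique solution.

K has rank 1, so it is an outer product K = u v^T: every row of K is a multiple of one row vector. Reading off the entries, u = (2, -3, 0, 1) and v = (3, -1, 1, 0) (row i of K equals u_i·v^T). A rank-one matrix u v^T satisfies K u = u (v·u) and kills the (3)-dimensional subspace v^⊥, so its characteristic polynomial is lambda^3 (lambda - v·u) with v·u = tr K = 9. Hence the eigenvalues of I - K are 1 (multiplicity 3) and 1 - (9) = -8, so det(I - K) = -8. (Direct check: I - K =
[[-5, 2, -2, 0],
 [9, -2, 3, 0],
 [0, 0, 1, 0],
 [-3, 1, -1, 1]]
has determinant -8.) The finite-dimensional Fredholm alternative says: either (I - K) is invertible, or ker(I - K) ≠ {0} and then range(I - K) = ker((I - K)^*)^⊥, with dim ker(I - K) = dim ker((I - K)^*). Since det(I - K) ≠ 0, 1 is not an eigenvalue of K and ker(I - K) = {0}, so we are in the first case: for every y there is a unique x = (I - K)^(-1) y. Explicitly, by the Sherman–Morrison formula, (I - u v^T)^(-1) = I + u v^T/(1 - v·u), i.e. (I - K)^(-1) = I + K/(-8).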